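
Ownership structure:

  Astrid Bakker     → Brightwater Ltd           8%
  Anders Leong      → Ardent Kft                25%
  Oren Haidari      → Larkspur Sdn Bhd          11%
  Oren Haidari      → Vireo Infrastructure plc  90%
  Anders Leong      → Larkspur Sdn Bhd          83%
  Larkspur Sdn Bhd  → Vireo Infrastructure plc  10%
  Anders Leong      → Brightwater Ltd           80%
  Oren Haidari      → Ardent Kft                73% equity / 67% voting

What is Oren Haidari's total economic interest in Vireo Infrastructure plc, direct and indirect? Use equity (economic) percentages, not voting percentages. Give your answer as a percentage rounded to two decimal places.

Oren reaches Vireo along 2 paths.
Via Larkspur: 11% × 10% = 1.1%.
Direct stake: 90% = 90%.
Total: 1.1% + 90% = 91.1%.
Rounded: 91.10%.

91.10%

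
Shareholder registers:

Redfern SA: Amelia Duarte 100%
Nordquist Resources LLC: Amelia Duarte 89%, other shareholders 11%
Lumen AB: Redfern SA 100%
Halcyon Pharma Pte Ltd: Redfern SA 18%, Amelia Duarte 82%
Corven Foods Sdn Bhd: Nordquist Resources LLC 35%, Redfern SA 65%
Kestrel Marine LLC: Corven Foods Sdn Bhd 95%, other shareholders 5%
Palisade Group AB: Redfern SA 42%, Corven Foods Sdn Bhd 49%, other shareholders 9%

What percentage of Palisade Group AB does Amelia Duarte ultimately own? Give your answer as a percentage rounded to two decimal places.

Amelia reaches Palisade along 3 paths.
Via Redfern: 100% × 42% = 42%.
Via Nordquist → Corven: 89% × 35% × 49% = 15.2635%.
Via Redfern → Corven: 100% × 65% × 49% = 31.85%.
Total: 42% + 15.2635% + 31.85% = 89.1135%.
Rounded: 89.11%.

89.11%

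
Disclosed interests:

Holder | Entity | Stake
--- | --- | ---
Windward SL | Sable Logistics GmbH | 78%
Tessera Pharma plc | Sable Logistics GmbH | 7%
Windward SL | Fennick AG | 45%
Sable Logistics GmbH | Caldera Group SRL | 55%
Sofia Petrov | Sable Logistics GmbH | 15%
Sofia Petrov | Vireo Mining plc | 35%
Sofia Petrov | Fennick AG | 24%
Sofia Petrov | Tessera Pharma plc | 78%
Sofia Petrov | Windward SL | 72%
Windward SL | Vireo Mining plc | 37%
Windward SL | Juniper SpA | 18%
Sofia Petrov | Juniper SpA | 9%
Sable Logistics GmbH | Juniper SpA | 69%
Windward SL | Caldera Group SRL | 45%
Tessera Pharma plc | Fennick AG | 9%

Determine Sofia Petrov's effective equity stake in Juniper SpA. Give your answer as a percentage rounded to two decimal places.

74.83%

Sofia reaches Juniper along 5 paths.
Via Windward → Sable: 72% × 78% × 69% = 38.7504%.
Via Sable: 15% × 69% = 10.35%.
Via Tessera → Sable: 78% × 7% × 69% = 3.7674%.
Direct stake: 9% = 9%.
Via Windward: 72% × 18% = 12.96%.
Total: 38.7504% + 10.35% + 3.7674% + 9% + 12.96% = 74.8278%.
Rounded: 74.83%.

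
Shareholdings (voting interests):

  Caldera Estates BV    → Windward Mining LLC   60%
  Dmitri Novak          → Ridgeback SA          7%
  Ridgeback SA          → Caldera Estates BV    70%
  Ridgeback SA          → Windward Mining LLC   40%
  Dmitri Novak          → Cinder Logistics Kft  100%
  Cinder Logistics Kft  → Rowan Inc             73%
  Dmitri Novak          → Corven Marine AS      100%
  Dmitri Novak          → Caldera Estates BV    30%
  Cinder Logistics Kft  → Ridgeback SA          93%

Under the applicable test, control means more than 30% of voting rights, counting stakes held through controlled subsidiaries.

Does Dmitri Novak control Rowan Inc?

Yes

Dmitri holds 100% of Cinder, so Dmitri controls Cinder.
Cinder holds 73% of Rowan, so Dmitri controls Rowan.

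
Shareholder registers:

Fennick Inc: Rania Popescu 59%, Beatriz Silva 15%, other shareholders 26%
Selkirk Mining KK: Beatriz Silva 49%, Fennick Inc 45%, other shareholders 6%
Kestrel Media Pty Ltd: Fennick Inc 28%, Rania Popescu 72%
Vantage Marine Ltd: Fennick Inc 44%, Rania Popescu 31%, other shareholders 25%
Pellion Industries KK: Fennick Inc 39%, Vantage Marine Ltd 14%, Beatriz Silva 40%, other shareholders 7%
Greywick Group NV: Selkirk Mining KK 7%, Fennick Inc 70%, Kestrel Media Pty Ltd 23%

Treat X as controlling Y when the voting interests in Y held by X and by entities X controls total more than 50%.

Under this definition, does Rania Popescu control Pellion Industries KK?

Yes

Rania holds 59% of Fennick, so Rania controls Fennick.
Fennick and Rania together hold 44% + 31% = 75% of Vantage, so Rania controls Vantage.
Fennick and Vantage together hold 39% + 14% = 53% of Pellion, so Rania controls Pellion.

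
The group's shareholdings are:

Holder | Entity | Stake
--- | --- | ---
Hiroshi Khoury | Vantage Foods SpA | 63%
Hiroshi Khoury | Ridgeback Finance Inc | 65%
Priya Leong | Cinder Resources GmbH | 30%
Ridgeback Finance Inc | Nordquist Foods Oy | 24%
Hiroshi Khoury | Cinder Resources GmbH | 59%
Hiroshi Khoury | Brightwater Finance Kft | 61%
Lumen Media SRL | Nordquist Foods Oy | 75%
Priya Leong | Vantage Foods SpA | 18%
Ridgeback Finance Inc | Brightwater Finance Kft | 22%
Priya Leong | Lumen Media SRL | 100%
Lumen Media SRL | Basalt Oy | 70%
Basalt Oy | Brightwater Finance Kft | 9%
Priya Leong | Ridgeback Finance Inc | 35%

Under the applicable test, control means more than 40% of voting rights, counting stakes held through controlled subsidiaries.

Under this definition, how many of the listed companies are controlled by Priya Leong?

3

Priya holds 100% of Lumen, so Priya controls Lumen.
Lumen holds 70% of Basalt, so Priya controls Basalt.
Lumen holds 75% of Nordquist, so Priya controls Nordquist.
No other company's threshold is met.
Priya controls 3 companies.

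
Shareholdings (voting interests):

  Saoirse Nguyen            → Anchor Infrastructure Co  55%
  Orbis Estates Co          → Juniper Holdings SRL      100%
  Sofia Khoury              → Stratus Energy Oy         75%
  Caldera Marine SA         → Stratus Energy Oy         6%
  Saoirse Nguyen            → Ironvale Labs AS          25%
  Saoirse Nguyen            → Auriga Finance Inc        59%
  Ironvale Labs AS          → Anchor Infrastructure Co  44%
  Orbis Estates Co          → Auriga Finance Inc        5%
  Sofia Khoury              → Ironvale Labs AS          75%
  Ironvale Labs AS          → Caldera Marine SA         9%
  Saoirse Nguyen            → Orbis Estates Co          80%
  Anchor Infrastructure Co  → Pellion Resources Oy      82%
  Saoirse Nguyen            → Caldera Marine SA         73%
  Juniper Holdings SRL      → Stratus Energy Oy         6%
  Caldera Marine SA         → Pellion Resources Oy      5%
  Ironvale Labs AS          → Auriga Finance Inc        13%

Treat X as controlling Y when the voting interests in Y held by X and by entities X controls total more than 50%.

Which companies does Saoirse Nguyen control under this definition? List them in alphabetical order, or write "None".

Anchor Infrastructure Co, Auriga Finance Inc, Caldera Marine SA, Juniper Holdings SRL, Orbis Estates Co, Pellion Resources Oy

Saoirse holds 80% of Orbis, so Saoirse controls Orbis.
Saoirse holds 55% of Anchor, so Saoirse controls Anchor.
Orbis and Saoirse together hold 5% + 59% = 64% of Auriga, so Saoirse controls Auriga.
Saoirse holds 73% of Caldera, so Saoirse controls Caldera.
Orbis holds 100% of Juniper, so Saoirse controls Juniper.
Anchor and Caldera together hold 82% + 5% = 87% of Pellion, so Saoirse controls Pellion.
No other company's threshold is met.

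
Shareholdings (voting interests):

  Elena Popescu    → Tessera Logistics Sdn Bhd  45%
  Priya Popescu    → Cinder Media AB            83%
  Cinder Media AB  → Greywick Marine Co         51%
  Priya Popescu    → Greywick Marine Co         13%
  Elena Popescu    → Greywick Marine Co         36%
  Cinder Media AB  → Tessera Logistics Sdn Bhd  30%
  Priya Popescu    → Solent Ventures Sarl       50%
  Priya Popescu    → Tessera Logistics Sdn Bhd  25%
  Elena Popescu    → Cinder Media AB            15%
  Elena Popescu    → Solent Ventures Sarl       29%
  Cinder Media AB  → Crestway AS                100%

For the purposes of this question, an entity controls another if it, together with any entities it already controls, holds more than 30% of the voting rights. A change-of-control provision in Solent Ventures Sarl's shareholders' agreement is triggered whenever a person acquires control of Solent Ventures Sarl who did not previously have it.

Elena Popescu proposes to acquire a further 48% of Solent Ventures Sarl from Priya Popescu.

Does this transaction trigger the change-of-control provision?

Yes

The purchase adds only to Elena's holdings (Priya's stake shrinks), so Elena is the only person who could newly come to control Solent.
Elena holds 45% of Tessera, so Elena controls Tessera.
Elena holds 36% of Greywick, so Elena controls Greywick.
In Solent, Elena's side holds only 29%, not > 30%.
So before the transaction, Elena does not control Solent.
After the purchase, Elena's direct stake in Solent rises to 29% + 48% = 77%, and Priya's stake falls to 2%.
Elena holds 77% of Solent, so Elena controls Solent.
Elena did not control Solent before and does after, so the clause is triggered.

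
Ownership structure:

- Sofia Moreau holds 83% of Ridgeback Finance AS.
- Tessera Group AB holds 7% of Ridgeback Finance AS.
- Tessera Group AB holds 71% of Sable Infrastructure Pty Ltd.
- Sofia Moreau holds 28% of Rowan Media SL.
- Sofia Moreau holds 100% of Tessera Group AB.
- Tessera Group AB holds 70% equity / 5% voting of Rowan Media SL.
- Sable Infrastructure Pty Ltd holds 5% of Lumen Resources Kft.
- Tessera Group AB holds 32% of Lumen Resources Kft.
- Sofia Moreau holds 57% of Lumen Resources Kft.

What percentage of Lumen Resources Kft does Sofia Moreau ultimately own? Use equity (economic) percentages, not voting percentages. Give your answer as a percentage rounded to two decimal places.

92.55%

Sofia reaches Lumen along 3 paths.
Via Tessera: 100% × 32% = 32%.
Direct stake: 57% = 57%.
Via Tessera → Sable: 100% × 71% × 5% = 3.55%.
Total: 32% + 57% + 3.55% = 92.55%.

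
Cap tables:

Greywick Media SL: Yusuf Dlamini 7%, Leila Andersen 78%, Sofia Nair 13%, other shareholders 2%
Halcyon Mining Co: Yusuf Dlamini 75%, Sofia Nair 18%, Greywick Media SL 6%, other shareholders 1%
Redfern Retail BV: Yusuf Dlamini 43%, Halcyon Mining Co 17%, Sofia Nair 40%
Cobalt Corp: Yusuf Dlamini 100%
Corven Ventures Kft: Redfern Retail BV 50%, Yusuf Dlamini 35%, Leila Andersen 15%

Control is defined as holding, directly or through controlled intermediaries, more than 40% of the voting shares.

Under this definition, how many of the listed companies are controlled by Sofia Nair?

Sofia's largest direct stake is 40% in Redfern, which does not meet the threshold.
Sofia controls 0 companies.

0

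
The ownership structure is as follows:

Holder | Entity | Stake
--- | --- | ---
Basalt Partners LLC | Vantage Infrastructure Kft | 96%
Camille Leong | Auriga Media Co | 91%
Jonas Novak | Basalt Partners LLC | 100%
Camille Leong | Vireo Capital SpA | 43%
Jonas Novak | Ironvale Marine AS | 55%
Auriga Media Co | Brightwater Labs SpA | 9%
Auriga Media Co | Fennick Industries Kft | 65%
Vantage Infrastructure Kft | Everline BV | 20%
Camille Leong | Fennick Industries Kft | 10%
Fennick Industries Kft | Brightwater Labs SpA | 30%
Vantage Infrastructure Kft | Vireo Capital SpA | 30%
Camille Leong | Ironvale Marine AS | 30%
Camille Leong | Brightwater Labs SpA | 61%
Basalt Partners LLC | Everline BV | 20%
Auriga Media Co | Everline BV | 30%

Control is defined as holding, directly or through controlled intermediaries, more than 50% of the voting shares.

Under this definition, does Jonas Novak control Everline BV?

No

Jonas holds 100% of Basalt, so Jonas controls Basalt.
Basalt holds 96% of Vantage, so Jonas controls Vantage.
Jonas holds 55% of Ironvale, so Jonas controls Ironvale.
In Everline, Jonas's side holds only 20% + 20% = 40%, not > 50%.
So Jonas does not control Everline.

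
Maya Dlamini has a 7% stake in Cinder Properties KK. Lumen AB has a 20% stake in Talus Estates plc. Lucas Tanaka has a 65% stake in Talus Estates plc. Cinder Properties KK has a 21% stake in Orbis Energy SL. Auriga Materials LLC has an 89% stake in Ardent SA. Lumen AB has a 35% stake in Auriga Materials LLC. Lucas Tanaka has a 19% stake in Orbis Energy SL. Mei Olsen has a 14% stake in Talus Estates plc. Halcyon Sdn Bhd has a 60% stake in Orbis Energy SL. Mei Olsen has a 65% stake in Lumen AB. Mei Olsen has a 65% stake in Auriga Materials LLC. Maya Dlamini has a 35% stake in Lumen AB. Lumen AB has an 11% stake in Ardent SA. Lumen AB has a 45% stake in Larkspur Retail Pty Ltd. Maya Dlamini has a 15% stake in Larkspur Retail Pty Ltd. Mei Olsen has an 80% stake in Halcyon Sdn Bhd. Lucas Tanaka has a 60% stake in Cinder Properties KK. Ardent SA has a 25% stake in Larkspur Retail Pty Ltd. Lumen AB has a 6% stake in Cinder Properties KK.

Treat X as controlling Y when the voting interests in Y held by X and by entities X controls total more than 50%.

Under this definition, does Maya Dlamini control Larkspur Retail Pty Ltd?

No

Maya's largest direct stake is 35% in Lumen, which does not meet the threshold, so Maya controls no company.
In Larkspur, Maya's side holds only 15%, not > 50%.
So Maya does not control Larkspur.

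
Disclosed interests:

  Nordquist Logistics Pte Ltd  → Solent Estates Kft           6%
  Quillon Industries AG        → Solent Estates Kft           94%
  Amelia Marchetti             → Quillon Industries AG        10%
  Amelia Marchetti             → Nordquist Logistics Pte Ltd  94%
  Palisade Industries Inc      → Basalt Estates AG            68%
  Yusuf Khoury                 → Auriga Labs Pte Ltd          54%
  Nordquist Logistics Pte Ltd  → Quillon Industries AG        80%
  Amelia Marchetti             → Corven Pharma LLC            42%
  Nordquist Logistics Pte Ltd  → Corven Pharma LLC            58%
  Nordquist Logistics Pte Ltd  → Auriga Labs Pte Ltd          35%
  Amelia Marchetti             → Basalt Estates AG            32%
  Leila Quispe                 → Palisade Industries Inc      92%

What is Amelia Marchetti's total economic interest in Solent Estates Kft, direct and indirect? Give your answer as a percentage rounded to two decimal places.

85.73%

Amelia reaches Solent along 3 paths.
Via Nordquist → Quillon: 94% × 80% × 94% = 70.688%.
Via Quillon: 10% × 94% = 9.4%.
Via Nordquist: 94% × 6% = 5.64%.
Total: 70.688% + 9.4% + 5.64% = 85.728%.
Rounded: 85.73%.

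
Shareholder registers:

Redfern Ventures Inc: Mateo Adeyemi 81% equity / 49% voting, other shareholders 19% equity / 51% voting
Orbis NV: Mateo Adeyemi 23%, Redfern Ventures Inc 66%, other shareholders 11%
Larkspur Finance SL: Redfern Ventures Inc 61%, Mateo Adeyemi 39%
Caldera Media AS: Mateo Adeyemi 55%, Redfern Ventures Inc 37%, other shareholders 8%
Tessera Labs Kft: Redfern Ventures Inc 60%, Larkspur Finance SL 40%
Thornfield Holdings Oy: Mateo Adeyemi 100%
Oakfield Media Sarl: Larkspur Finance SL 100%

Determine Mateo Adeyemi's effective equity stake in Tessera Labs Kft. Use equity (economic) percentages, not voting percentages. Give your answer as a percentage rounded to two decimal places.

Mateo reaches Tessera along 3 paths.
Via Redfern: 81% × 60% = 48.6%.
Via Redfern → Larkspur: 81% × 61% × 40% = 19.764%.
Via Larkspur: 39% × 40% = 15.6%.
Total: 48.6% + 19.764% + 15.6% = 83.964%.
Rounded: 83.96%.

83.96%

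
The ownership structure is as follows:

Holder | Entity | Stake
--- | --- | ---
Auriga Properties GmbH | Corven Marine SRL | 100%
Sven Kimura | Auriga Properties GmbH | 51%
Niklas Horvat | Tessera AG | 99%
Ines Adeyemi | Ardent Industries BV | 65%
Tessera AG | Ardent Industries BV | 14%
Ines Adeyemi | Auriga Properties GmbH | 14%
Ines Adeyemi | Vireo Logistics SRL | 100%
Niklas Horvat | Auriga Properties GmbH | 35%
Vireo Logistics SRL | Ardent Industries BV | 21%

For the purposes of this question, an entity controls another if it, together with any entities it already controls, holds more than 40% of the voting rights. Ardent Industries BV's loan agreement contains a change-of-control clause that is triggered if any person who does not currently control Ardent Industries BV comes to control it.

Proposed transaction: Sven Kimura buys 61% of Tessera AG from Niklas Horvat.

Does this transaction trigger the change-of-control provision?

The purchase adds only to Sven's holdings (Niklas's stake shrinks), so Sven is the only person who could newly come to control Ardent.
Sven holds 51% of Auriga, so Sven controls Auriga.
Auriga holds 100% of Corven, so Sven controls Corven.
Neither Sven nor any entity Sven controls holds any voting interest in Ardent.
So before the transaction, Sven does not control Ardent.
After the purchase, Sven holds 61% of Tessera directly, and Niklas's stake falls to 38%.
Sven holds 61% of Tessera, so Sven controls Tessera.
After the transaction, Sven's side holds 14% of Ardent, not > 40%, so Sven still does not control Ardent.
No new person acquires control, so the clause is not triggered.

No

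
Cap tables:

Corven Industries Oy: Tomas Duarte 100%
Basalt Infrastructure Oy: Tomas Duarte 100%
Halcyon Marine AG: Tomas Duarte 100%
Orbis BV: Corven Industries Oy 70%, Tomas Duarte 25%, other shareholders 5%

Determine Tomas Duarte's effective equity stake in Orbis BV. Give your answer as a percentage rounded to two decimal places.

95.00%

Tomas reaches Orbis along 2 paths.
Via Corven: 100% × 70% = 70%.
Direct stake: 25% = 25%.
Total: 70% + 25% = 95%.
Rounded: 95.00%.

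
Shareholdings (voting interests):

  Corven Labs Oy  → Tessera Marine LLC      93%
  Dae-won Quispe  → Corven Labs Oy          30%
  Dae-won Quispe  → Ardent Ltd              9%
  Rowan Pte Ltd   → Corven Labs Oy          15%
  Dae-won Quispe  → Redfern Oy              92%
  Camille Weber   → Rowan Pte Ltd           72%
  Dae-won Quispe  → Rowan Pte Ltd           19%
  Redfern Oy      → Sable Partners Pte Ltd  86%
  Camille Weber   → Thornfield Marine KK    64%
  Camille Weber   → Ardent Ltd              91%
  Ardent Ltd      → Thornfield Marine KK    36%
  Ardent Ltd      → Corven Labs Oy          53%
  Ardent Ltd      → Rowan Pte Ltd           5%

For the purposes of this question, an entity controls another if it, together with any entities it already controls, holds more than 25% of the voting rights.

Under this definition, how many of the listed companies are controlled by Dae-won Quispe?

Dae-won holds 30% of Corven, so Dae-won controls Corven.
Dae-won holds 92% of Redfern, so Dae-won controls Redfern.
Corven holds 93% of Tessera, so Dae-won controls Tessera.
Redfern holds 86% of Sable, so Dae-won controls Sable.
No other company's threshold is met.
Dae-won controls 4 companies.

4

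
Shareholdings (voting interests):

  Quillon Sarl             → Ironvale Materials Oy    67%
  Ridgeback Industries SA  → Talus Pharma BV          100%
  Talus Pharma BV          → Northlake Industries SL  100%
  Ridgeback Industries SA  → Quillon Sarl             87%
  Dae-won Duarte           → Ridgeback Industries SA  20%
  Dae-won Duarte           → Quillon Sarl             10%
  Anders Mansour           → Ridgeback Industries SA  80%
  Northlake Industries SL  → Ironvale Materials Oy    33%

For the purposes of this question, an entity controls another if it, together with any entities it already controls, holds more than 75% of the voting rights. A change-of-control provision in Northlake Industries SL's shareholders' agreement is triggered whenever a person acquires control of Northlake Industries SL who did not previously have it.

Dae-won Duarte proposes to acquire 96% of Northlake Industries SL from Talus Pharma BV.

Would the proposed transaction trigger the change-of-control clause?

Yes

The purchase adds only to Dae-won's holdings (Talus's stake shrinks), so Dae-won is the only person who could newly come to control Northlake.
Dae-won's largest direct stake is 20% in Ridgeback, which does not meet the threshold, so Dae-won controls no company.
Neither Dae-won nor any entity Dae-won controls holds any voting interest in Northlake.
So before the transaction, Dae-won does not control Northlake.
After the purchase, Dae-won holds 96% of Northlake directly, and Talus's stake falls to 4%.
Dae-won holds 96% of Northlake, so Dae-won controls Northlake.
Dae-won did not control Northlake before and does after, so the clause is triggered.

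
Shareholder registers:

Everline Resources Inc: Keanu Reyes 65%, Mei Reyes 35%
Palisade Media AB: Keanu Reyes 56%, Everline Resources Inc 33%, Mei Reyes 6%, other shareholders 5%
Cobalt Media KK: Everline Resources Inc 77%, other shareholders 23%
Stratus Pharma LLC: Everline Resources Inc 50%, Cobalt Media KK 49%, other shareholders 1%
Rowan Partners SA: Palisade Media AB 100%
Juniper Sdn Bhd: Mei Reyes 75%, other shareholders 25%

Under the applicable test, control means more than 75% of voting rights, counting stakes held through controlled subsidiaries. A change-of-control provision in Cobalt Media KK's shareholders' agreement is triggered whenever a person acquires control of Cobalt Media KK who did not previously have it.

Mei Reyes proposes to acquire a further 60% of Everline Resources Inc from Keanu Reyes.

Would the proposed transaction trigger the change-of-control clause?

Yes

The purchase adds only to Mei's holdings (Keanu's stake shrinks), so Mei is the only person who could newly come to control Cobalt.
Mei's largest direct stake is 75% in Juniper, which does not meet the threshold, so Mei controls no company.
Neither Mei nor any entity Mei controls holds any voting interest in Cobalt.
So before the transaction, Mei does not control Cobalt.
After the purchase, Mei's direct stake in Everline rises to 35% + 60% = 95%, and Keanu's stake falls to 5%.
Mei holds 95% of Everline, so Mei controls Everline.
Everline holds 77% of Cobalt, so Mei controls Cobalt.
Mei did not control Cobalt before and does after, so the clause is triggered.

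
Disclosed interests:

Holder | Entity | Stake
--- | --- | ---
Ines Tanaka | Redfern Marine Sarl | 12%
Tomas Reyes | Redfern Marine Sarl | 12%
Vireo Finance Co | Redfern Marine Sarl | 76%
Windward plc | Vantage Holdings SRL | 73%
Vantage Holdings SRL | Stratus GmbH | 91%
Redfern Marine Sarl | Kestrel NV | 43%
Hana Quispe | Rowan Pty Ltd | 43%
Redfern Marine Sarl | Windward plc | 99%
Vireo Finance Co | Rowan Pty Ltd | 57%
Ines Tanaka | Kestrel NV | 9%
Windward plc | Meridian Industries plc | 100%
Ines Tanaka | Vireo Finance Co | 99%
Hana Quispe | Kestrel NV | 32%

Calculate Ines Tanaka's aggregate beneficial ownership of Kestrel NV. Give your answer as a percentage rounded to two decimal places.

46.51%

Ines reaches Kestrel along 3 paths.
Direct stake: 9% = 9%.
Via Redfern: 12% × 43% = 5.16%.
Via Vireo → Redfern: 99% × 76% × 43% = 32.3532%.
Total: 9% + 5.16% + 32.3532% = 46.5132%.
Rounded: 46.51%.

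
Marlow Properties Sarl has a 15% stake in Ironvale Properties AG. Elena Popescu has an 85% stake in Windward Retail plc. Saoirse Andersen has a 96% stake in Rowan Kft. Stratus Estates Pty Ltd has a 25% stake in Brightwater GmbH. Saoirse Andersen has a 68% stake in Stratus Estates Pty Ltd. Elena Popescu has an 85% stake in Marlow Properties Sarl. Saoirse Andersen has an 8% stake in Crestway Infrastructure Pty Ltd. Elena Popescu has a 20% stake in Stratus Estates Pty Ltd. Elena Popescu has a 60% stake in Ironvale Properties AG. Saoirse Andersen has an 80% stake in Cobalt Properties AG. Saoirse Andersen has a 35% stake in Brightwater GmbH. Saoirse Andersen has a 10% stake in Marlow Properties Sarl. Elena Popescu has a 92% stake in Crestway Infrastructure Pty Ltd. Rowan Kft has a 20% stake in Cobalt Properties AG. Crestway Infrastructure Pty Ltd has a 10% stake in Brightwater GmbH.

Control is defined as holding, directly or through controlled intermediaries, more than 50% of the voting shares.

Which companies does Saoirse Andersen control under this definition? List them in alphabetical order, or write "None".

Brightwater GmbH, Cobalt Properties AG, Rowan Kft, Stratus Estates Pty Ltd

Saoirse holds 68% of Stratus, so Saoirse controls Stratus.
Stratus and Saoirse together hold 25% + 35% = 60% of Brightwater, so Saoirse controls Brightwater.
Saoirse holds 96% of Rowan, so Saoirse controls Rowan.
Saoirse and Rowan together hold 80% + 20% = 100% of Cobalt, so Saoirse controls Cobalt.
No other company's threshold is met.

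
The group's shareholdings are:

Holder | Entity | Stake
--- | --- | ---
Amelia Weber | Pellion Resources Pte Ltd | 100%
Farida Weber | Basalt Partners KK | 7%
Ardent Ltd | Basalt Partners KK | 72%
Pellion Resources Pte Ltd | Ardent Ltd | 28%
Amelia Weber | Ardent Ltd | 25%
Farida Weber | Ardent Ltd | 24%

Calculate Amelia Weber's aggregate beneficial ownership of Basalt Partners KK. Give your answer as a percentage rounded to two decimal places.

Amelia reaches Basalt along 2 paths.
Via Pellion → Ardent: 100% × 28% × 72% = 20.16%.
Via Ardent: 25% × 72% = 18%.
Total: 20.16% + 18% = 38.16%.

38.16%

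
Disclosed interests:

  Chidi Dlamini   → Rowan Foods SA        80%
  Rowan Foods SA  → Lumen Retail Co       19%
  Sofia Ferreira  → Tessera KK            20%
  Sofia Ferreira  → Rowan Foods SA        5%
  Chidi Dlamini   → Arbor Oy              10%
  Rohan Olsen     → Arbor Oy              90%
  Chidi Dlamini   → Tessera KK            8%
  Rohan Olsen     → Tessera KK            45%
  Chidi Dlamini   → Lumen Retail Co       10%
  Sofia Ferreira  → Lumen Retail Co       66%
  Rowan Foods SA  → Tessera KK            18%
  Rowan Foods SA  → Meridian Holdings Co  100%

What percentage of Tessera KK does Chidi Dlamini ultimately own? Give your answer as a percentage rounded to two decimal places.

22.40%

Chidi reaches Tessera along 2 paths.
Via Rowan: 80% × 18% = 14.4%.
Direct stake: 8% = 8%.
Total: 14.4% + 8% = 22.4%.
Rounded: 22.40%.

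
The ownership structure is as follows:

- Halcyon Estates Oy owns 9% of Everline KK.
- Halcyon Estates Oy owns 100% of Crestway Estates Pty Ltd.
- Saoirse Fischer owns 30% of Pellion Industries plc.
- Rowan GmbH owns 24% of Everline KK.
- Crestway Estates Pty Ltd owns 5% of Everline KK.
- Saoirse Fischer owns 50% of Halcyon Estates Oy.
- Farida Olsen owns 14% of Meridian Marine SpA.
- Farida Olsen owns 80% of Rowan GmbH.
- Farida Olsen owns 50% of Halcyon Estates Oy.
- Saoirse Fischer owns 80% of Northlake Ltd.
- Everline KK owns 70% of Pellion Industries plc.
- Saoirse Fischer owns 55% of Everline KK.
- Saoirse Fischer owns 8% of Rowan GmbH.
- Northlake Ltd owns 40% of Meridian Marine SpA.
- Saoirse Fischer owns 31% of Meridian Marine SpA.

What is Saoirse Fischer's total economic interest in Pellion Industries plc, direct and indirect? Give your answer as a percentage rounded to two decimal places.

74.74%

Saoirse reaches Pellion along 5 paths.
Direct stake: 30% = 30%.
Via Rowan → Everline: 8% × 24% × 70% = 1.344%.
Via Everline: 55% × 70% = 38.5%.
Via Halcyon → Crestway → Everline: 50% × 100% × 5% × 70% = 1.75%.
Via Halcyon → Everline: 50% × 9% × 70% = 3.15%.
Total: 30% + 1.344% + 38.5% + 1.75% + 3.15% = 74.744%.
Rounded: 74.74%.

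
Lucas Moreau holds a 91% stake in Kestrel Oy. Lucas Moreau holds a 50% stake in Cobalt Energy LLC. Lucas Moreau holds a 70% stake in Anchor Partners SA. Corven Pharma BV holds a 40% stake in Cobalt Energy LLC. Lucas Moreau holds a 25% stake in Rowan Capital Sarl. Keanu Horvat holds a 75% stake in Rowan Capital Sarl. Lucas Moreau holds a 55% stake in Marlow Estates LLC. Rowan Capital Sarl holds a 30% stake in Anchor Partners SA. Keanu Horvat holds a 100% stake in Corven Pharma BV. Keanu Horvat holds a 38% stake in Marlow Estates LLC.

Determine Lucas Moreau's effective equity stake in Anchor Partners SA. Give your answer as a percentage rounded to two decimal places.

Lucas reaches Anchor along 2 paths.
Direct stake: 70% = 70%.
Via Rowan: 25% × 30% = 7.5%.
Total: 70% + 7.5% = 77.5%.
Rounded: 77.50%.

77.50%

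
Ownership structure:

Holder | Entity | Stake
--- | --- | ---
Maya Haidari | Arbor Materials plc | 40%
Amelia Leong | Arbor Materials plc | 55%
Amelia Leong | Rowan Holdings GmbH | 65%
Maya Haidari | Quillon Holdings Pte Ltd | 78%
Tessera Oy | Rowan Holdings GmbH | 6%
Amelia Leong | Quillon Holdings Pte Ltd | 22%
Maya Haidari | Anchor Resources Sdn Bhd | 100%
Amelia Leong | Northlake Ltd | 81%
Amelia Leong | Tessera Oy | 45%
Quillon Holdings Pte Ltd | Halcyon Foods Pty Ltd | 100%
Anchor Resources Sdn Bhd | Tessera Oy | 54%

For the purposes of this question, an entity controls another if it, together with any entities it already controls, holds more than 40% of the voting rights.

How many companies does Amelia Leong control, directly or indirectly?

Amelia holds 55% of Arbor, so Amelia controls Arbor.
Amelia holds 45% of Tessera, so Amelia controls Tessera.
Amelia holds 81% of Northlake, so Amelia controls Northlake.
Amelia and Tessera together hold 65% + 6% = 71% of Rowan, so Amelia controls Rowan.
No other company's threshold is met.
Amelia controls 4 companies.

4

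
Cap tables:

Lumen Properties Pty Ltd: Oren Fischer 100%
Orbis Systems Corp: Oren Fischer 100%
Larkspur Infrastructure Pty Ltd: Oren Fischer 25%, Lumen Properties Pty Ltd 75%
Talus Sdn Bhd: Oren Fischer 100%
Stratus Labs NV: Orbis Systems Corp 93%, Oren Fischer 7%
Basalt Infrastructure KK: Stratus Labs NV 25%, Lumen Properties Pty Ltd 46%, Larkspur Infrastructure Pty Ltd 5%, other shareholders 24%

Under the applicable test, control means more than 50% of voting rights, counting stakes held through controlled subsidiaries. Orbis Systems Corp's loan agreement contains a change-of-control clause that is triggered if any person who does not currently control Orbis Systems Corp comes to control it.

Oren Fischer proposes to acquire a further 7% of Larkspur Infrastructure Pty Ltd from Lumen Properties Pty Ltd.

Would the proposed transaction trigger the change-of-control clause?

No

The purchase adds only to Oren's holdings (Lumen's stake shrinks), so Oren is the only person who could newly come to control Orbis.
Oren holds 100% of Orbis, so Oren controls Orbis.
So Oren already controls Orbis before the transaction.
After the purchase, Oren's direct stake in Larkspur rises to 25% + 7% = 32%, and Lumen's stake falls to 68%.
Oren controlled Orbis already, so this is not a new person acquiring control; every other person's position is unchanged or reduced.
No new person acquires control, so the clause is not triggered.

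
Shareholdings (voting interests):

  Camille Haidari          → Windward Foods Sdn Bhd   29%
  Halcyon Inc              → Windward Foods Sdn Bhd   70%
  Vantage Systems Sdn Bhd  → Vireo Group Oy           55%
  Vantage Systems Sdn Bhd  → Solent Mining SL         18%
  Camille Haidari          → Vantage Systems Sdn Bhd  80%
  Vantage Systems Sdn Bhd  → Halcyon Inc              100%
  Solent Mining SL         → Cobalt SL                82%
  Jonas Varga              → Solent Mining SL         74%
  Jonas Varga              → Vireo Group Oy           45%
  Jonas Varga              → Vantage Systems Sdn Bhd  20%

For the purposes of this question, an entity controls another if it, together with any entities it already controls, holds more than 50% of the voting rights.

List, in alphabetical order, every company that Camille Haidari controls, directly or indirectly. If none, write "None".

Halcyon Inc, Vantage Systems Sdn Bhd, Vireo Group Oy, Windward Foods Sdn Bhd

Camille holds 80% of Vantage, so Camille controls Vantage.
Vantage holds 55% of Vireo, so Camille controls Vireo.
Vantage holds 100% of Halcyon, so Camille controls Halcyon.
Halcyon and Camille together hold 70% + 29% = 99% of Windward, so Camille controls Windward.
No other company's threshold is met.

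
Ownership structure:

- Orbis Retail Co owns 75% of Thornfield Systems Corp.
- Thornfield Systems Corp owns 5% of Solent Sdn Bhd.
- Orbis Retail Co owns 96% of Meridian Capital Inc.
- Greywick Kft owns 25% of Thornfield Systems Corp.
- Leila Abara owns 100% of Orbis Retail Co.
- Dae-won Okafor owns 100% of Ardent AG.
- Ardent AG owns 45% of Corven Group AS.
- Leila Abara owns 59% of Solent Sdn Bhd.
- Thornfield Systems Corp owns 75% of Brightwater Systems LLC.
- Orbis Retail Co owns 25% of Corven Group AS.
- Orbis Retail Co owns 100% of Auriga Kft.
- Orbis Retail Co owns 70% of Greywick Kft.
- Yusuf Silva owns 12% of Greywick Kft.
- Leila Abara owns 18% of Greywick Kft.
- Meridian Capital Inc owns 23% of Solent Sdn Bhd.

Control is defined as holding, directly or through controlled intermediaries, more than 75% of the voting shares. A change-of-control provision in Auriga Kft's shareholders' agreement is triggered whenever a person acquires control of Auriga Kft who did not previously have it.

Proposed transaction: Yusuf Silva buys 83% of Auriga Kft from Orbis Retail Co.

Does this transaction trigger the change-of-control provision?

The purchase adds only to Yusuf's holdings (Orbis's stake shrinks), so Yusuf is the only person who could newly come to control Auriga.
Yusuf's largest direct stake is 12% in Greywick, which does not meet the threshold, so Yusuf controls no company.
Neither Yusuf nor any entity Yusuf controls holds any voting interest in Auriga.
So before the transaction, Yusuf does not control Auriga.
After the purchase, Yusuf holds 83% of Auriga directly, and Orbis's stake falls to 17%.
Yusuf holds 83% of Auriga, so Yusuf controls Auriga.
Yusuf did not control Auriga before and does after, so the clause is triggered.

Yes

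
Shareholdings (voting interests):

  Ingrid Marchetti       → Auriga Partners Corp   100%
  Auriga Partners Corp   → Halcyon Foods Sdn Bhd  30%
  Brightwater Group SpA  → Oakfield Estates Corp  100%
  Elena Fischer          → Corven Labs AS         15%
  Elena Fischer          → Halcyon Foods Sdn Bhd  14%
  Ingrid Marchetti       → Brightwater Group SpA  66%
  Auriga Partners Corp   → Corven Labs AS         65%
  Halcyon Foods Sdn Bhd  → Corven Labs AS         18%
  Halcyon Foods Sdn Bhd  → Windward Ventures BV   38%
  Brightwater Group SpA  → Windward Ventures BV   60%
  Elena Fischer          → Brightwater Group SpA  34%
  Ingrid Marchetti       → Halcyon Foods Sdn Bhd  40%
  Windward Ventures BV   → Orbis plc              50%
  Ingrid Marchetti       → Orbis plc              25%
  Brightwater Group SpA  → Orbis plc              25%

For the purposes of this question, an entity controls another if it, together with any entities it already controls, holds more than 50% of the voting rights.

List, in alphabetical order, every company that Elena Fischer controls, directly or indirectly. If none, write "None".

None

Elena's largest direct stake is 34% in Brightwater, which does not meet the threshold.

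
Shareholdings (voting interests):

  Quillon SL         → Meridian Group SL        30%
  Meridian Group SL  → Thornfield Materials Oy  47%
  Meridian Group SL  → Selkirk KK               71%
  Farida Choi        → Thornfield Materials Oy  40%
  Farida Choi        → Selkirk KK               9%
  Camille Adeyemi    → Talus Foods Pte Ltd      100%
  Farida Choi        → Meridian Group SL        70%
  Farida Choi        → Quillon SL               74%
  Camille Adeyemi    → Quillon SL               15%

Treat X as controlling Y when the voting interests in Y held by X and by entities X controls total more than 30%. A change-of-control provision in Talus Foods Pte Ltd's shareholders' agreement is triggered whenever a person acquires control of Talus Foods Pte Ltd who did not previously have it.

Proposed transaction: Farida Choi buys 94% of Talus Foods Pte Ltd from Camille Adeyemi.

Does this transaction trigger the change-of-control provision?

The purchase adds only to Farida's holdings (Camille's stake shrinks), so Farida is the only person who could newly come to control Talus.
Farida holds 74% of Quillon, so Farida controls Quillon.
Quillon and Farida together hold 30% + 70% = 100% of Meridian, so Farida controls Meridian.
Meridian and Farida together hold 71% + 9% = 80% of Selkirk, so Farida controls Selkirk.
Farida and Meridian together hold 40% + 47% = 87% of Thornfield, so Farida controls Thornfield.
Neither Farida nor any entity Farida controls holds any voting interest in Talus.
So before the transaction, Farida does not control Talus.
After the purchase, Farida holds 94% of Talus directly, and Camille's stake falls to 6%.
Farida holds 94% of Talus, so Farida controls Talus.
Farida did not control Talus before and does after, so the clause is triggered.

Yes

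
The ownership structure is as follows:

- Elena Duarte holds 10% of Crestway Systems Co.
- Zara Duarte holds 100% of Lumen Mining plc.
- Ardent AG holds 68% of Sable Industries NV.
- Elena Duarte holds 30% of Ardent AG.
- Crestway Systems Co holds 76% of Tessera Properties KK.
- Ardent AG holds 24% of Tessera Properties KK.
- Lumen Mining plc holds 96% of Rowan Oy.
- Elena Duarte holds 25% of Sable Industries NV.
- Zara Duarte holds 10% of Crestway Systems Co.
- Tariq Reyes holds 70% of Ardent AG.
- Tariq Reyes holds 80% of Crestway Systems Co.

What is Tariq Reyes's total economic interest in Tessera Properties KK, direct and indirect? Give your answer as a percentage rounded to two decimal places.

77.60%

Tariq reaches Tessera along 2 paths.
Via Crestway: 80% × 76% = 60.8%.
Via Ardent: 70% × 24% = 16.8%.
Total: 60.8% + 16.8% = 77.6%.
Rounded: 77.60%.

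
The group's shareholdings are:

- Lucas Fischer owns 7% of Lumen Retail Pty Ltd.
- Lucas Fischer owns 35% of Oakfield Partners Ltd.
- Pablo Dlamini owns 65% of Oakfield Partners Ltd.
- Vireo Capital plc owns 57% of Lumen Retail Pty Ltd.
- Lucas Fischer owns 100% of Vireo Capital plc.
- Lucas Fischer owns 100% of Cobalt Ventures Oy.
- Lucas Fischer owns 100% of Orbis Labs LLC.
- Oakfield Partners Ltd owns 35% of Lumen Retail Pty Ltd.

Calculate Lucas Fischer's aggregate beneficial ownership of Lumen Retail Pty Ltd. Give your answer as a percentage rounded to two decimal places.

76.25%

Lucas reaches Lumen along 3 paths.
Direct stake: 7% = 7%.
Via Vireo: 100% × 57% = 57%.
Via Oakfield: 35% × 35% = 12.25%.
Total: 7% + 57% + 12.25% = 76.25%.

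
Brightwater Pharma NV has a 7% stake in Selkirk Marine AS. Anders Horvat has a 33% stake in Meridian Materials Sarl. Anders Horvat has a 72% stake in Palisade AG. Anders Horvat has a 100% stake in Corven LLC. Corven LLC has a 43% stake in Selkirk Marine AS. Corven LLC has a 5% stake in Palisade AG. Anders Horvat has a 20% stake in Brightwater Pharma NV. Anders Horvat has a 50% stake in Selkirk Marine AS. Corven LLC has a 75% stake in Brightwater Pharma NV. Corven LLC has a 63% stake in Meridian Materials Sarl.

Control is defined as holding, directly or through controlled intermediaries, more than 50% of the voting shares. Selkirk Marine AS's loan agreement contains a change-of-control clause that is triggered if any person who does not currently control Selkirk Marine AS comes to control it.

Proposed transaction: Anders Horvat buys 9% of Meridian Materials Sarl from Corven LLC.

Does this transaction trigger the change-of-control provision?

The purchase adds only to Anders's holdings (Corven's stake shrinks), so Anders is the only person who could newly come to control Selkirk.
Anders holds 100% of Corven, so Anders controls Corven.
Anders and Corven together hold 20% + 75% = 95% of Brightwater, so Anders controls Brightwater.
Anders and Brightwater and Corven together hold 50% + 7% + 43% = 100% of Selkirk, so Anders controls Selkirk.
So Anders already controls Selkirk before the transaction.
After the purchase, Anders's direct stake in Meridian rises to 33% + 9% = 42%, and Corven's stake falls to 54%.
Anders controlled Selkirk already, so this is not a new person acquiring control; every other person's position is unchanged or reduced.
No new person acquires control, so the clause is not triggered.

No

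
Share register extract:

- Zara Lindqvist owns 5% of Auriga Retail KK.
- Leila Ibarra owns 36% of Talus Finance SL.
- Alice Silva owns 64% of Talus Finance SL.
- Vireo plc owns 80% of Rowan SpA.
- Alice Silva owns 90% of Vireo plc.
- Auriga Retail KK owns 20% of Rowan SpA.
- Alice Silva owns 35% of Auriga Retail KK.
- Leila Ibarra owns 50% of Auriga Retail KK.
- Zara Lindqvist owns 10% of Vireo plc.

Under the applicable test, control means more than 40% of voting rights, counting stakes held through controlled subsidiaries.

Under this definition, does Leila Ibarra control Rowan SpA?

No

Leila holds 50% of Auriga, so Leila controls Auriga.
In Rowan, Leila's side holds only 20%, not > 40%.
So Leila does not control Rowan.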